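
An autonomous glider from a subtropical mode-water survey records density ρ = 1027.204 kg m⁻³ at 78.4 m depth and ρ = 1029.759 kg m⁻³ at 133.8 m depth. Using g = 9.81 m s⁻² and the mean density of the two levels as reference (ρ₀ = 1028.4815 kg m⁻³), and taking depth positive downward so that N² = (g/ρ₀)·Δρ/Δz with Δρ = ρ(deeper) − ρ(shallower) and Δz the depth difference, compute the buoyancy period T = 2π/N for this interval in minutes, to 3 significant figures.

4.99 min

Δρ = 1029.759 − 1027.204 = 2.555 kg m⁻³ over Δz = 133.8 − 78.4 = 55.4 m.
N² = (9.81/1028.4815) × (2.555/55.4) = 4.3990 × 10⁻⁴ s⁻².
N = √(4.3990 × 10⁻⁴) = 0.020974 rad s⁻¹, so T = 2π/N = 299.57 s = 4.9928 min ≈ 4.99 min.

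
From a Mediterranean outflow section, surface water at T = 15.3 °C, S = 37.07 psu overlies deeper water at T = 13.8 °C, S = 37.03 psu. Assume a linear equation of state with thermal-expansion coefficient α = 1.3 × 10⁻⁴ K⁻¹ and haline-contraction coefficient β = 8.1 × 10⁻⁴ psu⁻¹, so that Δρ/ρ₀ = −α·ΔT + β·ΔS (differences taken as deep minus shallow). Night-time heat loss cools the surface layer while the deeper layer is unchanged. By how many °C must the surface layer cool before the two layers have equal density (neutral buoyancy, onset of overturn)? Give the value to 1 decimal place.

Neutral buoyancy requires Δρ = 0, i.e. −α(T_deep − T_surf′) + β(S_deep − S_surf) = 0.
T_surf′ = T_deep − (β/α)·ΔS = 13.8 − (8.1 × 10⁻⁴/1.3 × 10⁻⁴)·(-0.04) = 14.049 °C.
Cooling required: 15.3 − (14.049) = 1.251 °C.

1.3 °C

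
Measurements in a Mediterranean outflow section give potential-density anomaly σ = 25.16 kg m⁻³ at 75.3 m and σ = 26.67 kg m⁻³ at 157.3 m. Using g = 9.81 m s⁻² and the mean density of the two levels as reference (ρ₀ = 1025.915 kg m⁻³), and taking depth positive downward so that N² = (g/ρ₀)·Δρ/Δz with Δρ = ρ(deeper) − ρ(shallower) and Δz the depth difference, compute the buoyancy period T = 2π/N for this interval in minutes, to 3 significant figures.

7.89 min

Δρ = 1026.67 − 1025.16 = 1.51 kg m⁻³ over Δz = 157.3 − 75.3 = 82 m.
N² = (9.81/1025.915) × (1.51/82) = 1.7608 × 10⁻⁴ s⁻².
N = √(1.7608 × 10⁻⁴) = 0.013270 rad s⁻¹, so T = 2π/N = 473.49 s = 7.8915 min ≈ 7.89 min.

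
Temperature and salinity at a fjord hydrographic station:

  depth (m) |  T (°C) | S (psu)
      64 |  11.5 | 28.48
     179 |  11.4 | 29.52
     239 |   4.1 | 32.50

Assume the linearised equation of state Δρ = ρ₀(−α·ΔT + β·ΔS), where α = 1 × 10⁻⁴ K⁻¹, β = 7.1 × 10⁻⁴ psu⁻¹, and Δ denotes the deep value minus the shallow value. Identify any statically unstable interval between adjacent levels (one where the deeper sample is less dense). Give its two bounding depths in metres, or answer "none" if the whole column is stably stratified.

Evaluate Δρ/ρ₀ = −αΔT + βΔS across each adjacent pair:
  64–179 m: −αΔT+βΔS = −(1 × 10⁻⁴)(-0.1)+(7.1 × 10⁻⁴)(+1.04) = 7.5 × 10⁻⁴ → stable
  179–239 m: −αΔT+βΔS = −(1 × 10⁻⁴)(-7.3)+(7.1 × 10⁻⁴)(+2.98) = 2.8 × 10⁻³ → stable
Every interval has Δρ > 0: the column is stably stratified throughout.

none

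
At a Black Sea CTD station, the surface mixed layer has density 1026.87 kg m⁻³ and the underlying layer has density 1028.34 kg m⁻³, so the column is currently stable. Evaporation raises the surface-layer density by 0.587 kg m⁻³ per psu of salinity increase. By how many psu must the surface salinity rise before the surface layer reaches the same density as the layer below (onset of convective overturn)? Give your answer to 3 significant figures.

Density deficit of the surface layer: 1028.34 − 1026.87 = 1.47 kg m⁻³.
Required change = 1.47 / 0.587 = 2.50 psu.

2.50 psu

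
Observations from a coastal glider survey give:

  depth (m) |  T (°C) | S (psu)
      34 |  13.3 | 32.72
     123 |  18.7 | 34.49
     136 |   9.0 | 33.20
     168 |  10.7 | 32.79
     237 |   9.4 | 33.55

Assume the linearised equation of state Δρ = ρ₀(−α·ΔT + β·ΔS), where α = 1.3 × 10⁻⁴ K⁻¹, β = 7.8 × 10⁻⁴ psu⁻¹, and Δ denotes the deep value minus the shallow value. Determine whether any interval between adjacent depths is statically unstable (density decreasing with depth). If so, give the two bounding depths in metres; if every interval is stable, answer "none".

136–168 m

Evaluate Δρ/ρ₀ = −αΔT + βΔS across each adjacent pair:
  34–123 m: −αΔT+βΔS = −(1.3 × 10⁻⁴)(+5.4)+(7.8 × 10⁻⁴)(+1.77) = 6.8 × 10⁻⁴ → stable
  123–136 m: −αΔT+βΔS = −(1.3 × 10⁻⁴)(-9.7)+(7.8 × 10⁻⁴)(-1.29) = 2.5 × 10⁻⁴ → stable
  136–168 m: −αΔT+βΔS = −(1.3 × 10⁻⁴)(+1.7)+(7.8 × 10⁻⁴)(-0.41) = -5.4 × 10⁻⁴ → UNSTABLE
  168–237 m: −αΔT+βΔS = −(1.3 × 10⁻⁴)(-1.3)+(7.8 × 10⁻⁴)(+0.76) = 7.6 × 10⁻⁴ → stable
The 136–168 m interval has Δρ < 0: lighter water underlies denser water.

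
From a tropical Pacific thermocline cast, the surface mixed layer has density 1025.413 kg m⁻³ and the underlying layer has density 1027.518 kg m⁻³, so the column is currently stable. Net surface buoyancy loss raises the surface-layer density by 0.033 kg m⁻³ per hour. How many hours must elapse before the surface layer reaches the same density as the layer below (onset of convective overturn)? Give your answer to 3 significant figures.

Density deficit of the surface layer: 1027.518 − 1025.413 = 2.105 kg m⁻³.
Required change = 2.105 / 0.033 = 63.8 hours.

63.8 hours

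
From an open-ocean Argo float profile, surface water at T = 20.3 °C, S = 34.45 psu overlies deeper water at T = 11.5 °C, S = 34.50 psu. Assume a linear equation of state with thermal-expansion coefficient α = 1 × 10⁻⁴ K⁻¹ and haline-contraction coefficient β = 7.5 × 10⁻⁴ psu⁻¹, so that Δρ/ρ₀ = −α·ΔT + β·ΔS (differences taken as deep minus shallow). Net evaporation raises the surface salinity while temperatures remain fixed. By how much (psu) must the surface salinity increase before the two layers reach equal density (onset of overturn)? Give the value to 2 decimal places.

Neutral buoyancy requires −α(T_deep − T_surf) + β(S_deep − S_surf′) = 0.
S_surf′ = S_deep − (α/β)·ΔT = 34.50 − (1 × 10⁻⁴/7.5 × 10⁻⁴)·(-8.8) = 35.6733 psu.
Increase required: 35.6733 − 34.45 = 1.2233 psu.

1.22 psu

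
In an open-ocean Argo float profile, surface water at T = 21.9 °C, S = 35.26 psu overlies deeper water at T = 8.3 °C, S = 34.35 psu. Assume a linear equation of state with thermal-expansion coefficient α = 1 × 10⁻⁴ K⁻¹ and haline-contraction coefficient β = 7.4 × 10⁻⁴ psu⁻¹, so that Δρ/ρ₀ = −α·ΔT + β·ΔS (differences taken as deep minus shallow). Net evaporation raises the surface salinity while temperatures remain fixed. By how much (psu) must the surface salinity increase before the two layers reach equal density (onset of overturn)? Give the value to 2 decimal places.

0.93 psu

Neutral buoyancy requires −α(T_deep − T_surf) + β(S_deep − S_surf′) = 0.
S_surf′ = S_deep − (α/β)·ΔT = 34.35 − (1 × 10⁻⁴/7.4 × 10⁻⁴)·(-13.6) = 36.1878 psu.
Increase required: 36.1878 − 35.26 = 0.9278 psu.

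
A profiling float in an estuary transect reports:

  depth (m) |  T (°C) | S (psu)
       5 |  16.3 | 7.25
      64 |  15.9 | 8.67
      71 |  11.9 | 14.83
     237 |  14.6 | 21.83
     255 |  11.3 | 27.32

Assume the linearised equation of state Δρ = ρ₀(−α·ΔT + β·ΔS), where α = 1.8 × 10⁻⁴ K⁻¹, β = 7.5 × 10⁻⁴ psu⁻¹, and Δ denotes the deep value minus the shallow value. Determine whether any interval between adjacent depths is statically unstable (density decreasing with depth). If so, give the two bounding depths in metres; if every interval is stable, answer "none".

Evaluate Δρ/ρ₀ = −αΔT + βΔS across each adjacent pair:
  5–64 m: −αΔT+βΔS = −(1.8 × 10⁻⁴)(-0.4)+(7.5 × 10⁻⁴)(+1.42) = 1.1 × 10⁻³ → stable
  64–71 m: −αΔT+βΔS = −(1.8 × 10⁻⁴)(-4.0)+(7.5 × 10⁻⁴)(+6.16) = 5.3 × 10⁻³ → stable
  71–237 m: −αΔT+βΔS = −(1.8 × 10⁻⁴)(+2.7)+(7.5 × 10⁻⁴)(+7.00) = 4.8 × 10⁻³ → stable
  237–255 m: −αΔT+βΔS = −(1.8 × 10⁻⁴)(-3.3)+(7.5 × 10⁻⁴)(+5.49) = 4.7 × 10⁻³ → stable
Every interval has Δρ > 0: the column is stably stratified throughout.

none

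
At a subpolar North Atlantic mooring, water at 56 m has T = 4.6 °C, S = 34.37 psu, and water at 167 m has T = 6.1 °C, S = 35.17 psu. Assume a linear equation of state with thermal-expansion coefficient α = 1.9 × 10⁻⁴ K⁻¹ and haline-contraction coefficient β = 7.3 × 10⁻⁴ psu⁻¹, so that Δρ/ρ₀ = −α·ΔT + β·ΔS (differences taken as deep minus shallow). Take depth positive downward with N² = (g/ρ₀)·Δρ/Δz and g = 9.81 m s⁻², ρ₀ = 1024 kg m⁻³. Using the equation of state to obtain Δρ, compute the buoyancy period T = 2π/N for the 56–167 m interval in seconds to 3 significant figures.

1.22 × 10³ s

ΔT = +1.5 K, ΔS = +0.80 psu (deep − shallow).
Δρ/ρ₀ = −αΔT + βΔS = -2.85 × 10⁻⁴ + 5.84 × 10⁻⁴ = 2.99 × 10⁻⁴, so Δρ ≈ 0.3062 kg m⁻³.
N² = (g/ρ₀)·Δρ/Δz = g·(Δρ/ρ₀)/Δz = 9.81 × 2.99 × 10⁻⁴ / 111 = 2.6425 × 10⁻⁵ s⁻².
N = √(2.6425 × 10⁻⁵) = 5.1405 × 10⁻³ rad s⁻¹ → T = 2π/N = 1.2223 × 10³ s ≈ 1.22 × 10³ s.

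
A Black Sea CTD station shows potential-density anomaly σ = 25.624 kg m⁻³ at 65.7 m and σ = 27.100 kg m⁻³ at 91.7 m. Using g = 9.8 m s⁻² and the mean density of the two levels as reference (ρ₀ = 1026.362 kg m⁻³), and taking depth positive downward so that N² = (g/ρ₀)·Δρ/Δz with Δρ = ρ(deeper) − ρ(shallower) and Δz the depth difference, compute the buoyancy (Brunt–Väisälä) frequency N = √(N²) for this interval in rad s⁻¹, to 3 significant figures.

Δρ = 1027.100 − 1025.624 = 1.476 kg m⁻³ over Δz = 91.7 − 65.7 = 26 m.
N² = (9.8/1026.362) × (1.476/26) = 5.4205 × 10⁻⁴ s⁻².
N = √(5.4205 × 10⁻⁴) = 0.023282 rad s⁻¹ ≈ 0.0233 rad s⁻¹.
Since Δρ > 0 the layer is stably stratified.

0.0233 rad s⁻¹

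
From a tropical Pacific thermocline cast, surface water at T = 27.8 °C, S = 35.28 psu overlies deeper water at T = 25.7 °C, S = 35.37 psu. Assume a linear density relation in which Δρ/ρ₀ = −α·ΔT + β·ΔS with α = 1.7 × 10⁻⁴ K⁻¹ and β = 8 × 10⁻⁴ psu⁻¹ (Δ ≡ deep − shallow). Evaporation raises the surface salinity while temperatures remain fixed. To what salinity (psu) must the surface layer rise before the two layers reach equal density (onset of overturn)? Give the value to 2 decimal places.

Neutral buoyancy requires −α(T_deep − T_surf) + β(S_deep − S_surf′) = 0.
S_surf′ = S_deep − (α/β)·ΔT = 35.37 − (1.7 × 10⁻⁴/8 × 10⁻⁴)·(-2.1) = 35.8162 psu.
Increase required: 35.8162 − 35.28 = 0.5362 psu.

35.82 psu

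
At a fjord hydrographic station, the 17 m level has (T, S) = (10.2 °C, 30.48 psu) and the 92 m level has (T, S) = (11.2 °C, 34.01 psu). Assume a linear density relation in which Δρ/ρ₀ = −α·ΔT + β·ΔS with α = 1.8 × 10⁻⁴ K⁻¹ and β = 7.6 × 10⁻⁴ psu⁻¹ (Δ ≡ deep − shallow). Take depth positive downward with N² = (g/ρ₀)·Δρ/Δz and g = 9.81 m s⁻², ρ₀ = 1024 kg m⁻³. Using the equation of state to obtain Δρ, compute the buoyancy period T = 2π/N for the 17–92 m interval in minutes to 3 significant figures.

ΔT = +1.0 K, ΔS = +3.53 psu (deep − shallow).
Δρ/ρ₀ = −αΔT + βΔS = -1.80 × 10⁻⁴ + 2.6828 × 10⁻³ = 2.5028 × 10⁻³, so Δρ ≈ 2.563 kg m⁻³.
N² = (g/ρ₀)·Δρ/Δz = g·(Δρ/ρ₀)/Δz = 9.81 × 2.5028 × 10⁻³ / 75 = 3.2737 × 10⁻⁴ s⁻².
N = √(3.2737 × 10⁻⁴) = 0.018093 rad s⁻¹ → T = 2π/N = 347.27 s = 5.7878 min ≈ 5.79 min.

5.79 min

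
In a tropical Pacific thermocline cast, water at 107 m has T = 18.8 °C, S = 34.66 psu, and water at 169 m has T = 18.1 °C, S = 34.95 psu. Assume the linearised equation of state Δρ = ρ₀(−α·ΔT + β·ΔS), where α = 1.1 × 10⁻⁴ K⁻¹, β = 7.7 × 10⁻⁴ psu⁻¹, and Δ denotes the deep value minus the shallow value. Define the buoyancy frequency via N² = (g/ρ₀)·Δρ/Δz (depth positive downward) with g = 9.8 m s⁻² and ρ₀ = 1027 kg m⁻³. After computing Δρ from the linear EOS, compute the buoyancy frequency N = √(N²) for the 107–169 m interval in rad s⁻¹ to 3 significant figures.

6.89 × 10⁻³ rad s⁻¹

ΔT = -0.7 K, ΔS = +0.29 psu (deep − shallow).
Δρ/ρ₀ = −αΔT + βΔS = 7.70 × 10⁻⁵ + 2.233 × 10⁻⁴ = 3.003 × 10⁻⁴, so Δρ ≈ 0.3084 kg m⁻³.
N² = (g/ρ₀)·Δρ/Δz = g·(Δρ/ρ₀)/Δz = 9.8 × 3.003 × 10⁻⁴ / 62 = 4.7467 × 10⁻⁵ s⁻².
N = √(4.7467 × 10⁻⁵) = 6.8896 × 10⁻³ rad s⁻¹ ≈ 6.89 × 10⁻³ rad s⁻¹.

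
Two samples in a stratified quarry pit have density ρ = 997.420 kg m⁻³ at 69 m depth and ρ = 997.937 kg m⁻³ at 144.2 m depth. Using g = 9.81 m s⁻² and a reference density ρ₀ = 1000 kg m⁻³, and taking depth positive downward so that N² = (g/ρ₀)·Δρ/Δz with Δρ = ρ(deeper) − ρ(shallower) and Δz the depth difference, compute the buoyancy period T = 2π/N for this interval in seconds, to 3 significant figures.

765 s

Δρ = 997.937 − 997.420 = 0.517 kg m⁻³ over Δz = 144.2 − 69 = 75.2 m.
N² = (9.81/1000) × (0.517/75.2) = 6.7444 × 10⁻⁵ s⁻².
N = √(6.7444 × 10⁻⁵) = 8.2124 × 10⁻³ rad s⁻¹, so T = 2π/N = 765.09 s ≈ 765 s.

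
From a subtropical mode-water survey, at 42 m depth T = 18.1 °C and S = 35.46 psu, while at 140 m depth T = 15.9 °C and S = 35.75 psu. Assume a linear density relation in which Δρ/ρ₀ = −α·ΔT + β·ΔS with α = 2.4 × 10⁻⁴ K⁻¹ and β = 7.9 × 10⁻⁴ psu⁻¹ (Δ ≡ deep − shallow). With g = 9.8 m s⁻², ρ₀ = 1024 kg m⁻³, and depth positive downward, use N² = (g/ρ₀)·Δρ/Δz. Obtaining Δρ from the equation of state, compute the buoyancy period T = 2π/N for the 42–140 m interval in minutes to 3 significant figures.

ΔT = -2.2 K, ΔS = +0.29 psu (deep − shallow).
Δρ/ρ₀ = −αΔT + βΔS = 5.28 × 10⁻⁴ + 2.291 × 10⁻⁴ = 7.571 × 10⁻⁴, so Δρ ≈ 0.7753 kg m⁻³.
N² = (g/ρ₀)·Δρ/Δz = g·(Δρ/ρ₀)/Δz = 9.8 × 7.571 × 10⁻⁴ / 98 = 7.5710 × 10⁻⁵ s⁻².
N = √(7.5710 × 10⁻⁵) = 8.7011 × 10⁻³ rad s⁻¹ → T = 2π/N = 722.11 s = 12.035 min ≈ 12.0 min.

12.0 min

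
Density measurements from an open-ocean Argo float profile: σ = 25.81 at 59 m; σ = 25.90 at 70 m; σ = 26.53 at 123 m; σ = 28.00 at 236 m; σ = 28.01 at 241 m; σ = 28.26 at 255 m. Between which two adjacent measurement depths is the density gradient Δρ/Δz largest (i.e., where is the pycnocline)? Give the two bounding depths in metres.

241–255 m

Compute the density gradient over each adjacent pair:
  59–70 m: Δρ/Δz = 0.09/11 = 8.2 × 10⁻³ kg m⁻⁴
  70–123 m: Δρ/Δz = 0.63/53 = 0.012 kg m⁻⁴
  123–236 m: Δρ/Δz = 1.47/113 = 0.013 kg m⁻⁴
  236–241 m: Δρ/Δz = 0.01/5 = 2.0 × 10⁻³ kg m⁻⁴
  241–255 m: Δρ/Δz = 0.25/14 = 0.018 kg m⁻⁴
The largest gradient is in the 241–255 m interval — the pycnocline.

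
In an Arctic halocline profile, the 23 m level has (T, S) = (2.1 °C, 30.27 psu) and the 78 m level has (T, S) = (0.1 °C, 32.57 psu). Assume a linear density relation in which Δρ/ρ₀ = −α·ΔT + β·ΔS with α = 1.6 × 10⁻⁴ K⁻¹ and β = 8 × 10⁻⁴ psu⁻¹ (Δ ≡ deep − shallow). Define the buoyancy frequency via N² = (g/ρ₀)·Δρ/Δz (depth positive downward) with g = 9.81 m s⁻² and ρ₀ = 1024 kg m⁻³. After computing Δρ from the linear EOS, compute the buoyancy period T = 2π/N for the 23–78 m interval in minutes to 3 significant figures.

ΔT = -2.0 K, ΔS = +2.30 psu (deep − shallow).
Δρ/ρ₀ = −αΔT + βΔS = 3.20 × 10⁻⁴ + 1.84 × 10⁻³ = 2.16 × 10⁻³, so Δρ ≈ 2.212 kg m⁻³.
N² = (g/ρ₀)·Δρ/Δz = g·(Δρ/ρ₀)/Δz = 9.81 × 2.16 × 10⁻³ / 55 = 3.8527 × 10⁻⁴ s⁻².
N = √(3.8527 × 10⁻⁴) = 0.019628 rad s⁻¹ → T = 2π/N = 320.11 s = 5.3352 min ≈ 5.34 min.

5.34 min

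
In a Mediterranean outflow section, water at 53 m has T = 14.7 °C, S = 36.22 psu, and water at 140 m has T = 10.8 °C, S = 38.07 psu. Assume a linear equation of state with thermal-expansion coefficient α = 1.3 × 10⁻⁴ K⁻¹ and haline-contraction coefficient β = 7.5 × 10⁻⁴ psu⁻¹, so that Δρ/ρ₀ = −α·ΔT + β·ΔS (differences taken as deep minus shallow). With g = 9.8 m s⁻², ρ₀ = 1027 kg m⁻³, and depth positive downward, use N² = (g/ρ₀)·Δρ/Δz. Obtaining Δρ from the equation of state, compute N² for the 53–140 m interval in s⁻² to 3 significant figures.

2.13 × 10⁻⁴ s⁻²

ΔT = -3.9 K, ΔS = +1.85 psu (deep − shallow).
Δρ/ρ₀ = −αΔT + βΔS = 5.07 × 10⁻⁴ + 1.3875 × 10⁻³ = 1.8945 × 10⁻³, so Δρ ≈ 1.946 kg m⁻³.
N² = (g/ρ₀)·Δρ/Δz = g·(Δρ/ρ₀)/Δz = 9.8 × 1.8945 × 10⁻³ / 87 = 2.1340 × 10⁻⁴ s⁻² ≈ 2.13 × 10⁻⁴ s⁻².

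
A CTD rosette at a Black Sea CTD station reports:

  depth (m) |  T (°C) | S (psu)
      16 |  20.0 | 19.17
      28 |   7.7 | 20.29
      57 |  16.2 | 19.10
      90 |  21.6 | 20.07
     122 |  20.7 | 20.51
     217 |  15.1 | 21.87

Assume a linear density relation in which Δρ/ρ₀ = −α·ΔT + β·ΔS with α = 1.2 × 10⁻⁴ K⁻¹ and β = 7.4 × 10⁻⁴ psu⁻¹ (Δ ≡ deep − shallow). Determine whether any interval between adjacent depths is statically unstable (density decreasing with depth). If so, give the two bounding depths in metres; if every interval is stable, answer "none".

28–57 m

Evaluate Δρ/ρ₀ = −αΔT + βΔS across each adjacent pair:
  16–28 m: −αΔT+βΔS = −(1.2 × 10⁻⁴)(-12.3)+(7.4 × 10⁻⁴)(+1.12) = 2.3 × 10⁻³ → stable
  28–57 m: −αΔT+βΔS = −(1.2 × 10⁻⁴)(+8.5)+(7.4 × 10⁻⁴)(-1.19) = -1.9 × 10⁻³ → UNSTABLE
  57–90 m: −αΔT+βΔS = −(1.2 × 10⁻⁴)(+5.4)+(7.4 × 10⁻⁴)(+0.97) = 7.0 × 10⁻⁵ → stable
  90–122 m: −αΔT+βΔS = −(1.2 × 10⁻⁴)(-0.9)+(7.4 × 10⁻⁴)(+0.44) = 4.3 × 10⁻⁴ → stable
  122–217 m: −αΔT+βΔS = −(1.2 × 10⁻⁴)(-5.6)+(7.4 × 10⁻⁴)(+1.36) = 1.7 × 10⁻³ → stable
The 28–57 m interval has Δρ < 0: lighter water underlies denser water.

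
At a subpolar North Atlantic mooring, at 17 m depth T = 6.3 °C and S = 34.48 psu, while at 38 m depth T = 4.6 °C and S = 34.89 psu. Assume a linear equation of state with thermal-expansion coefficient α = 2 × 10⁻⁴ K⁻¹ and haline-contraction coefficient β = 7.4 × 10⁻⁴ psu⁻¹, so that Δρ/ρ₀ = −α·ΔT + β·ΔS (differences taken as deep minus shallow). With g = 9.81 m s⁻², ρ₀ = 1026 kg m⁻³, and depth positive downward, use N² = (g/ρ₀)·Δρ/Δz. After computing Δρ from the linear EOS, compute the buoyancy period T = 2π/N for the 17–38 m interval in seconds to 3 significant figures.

362 s

ΔT = -1.7 K, ΔS = +0.41 psu (deep − shallow).
Δρ/ρ₀ = −αΔT + βΔS = 3.40 × 10⁻⁴ + 3.034 × 10⁻⁴ = 6.434 × 10⁻⁴, so Δρ ≈ 0.6601 kg m⁻³.
N² = (g/ρ₀)·Δρ/Δz = g·(Δρ/ρ₀)/Δz = 9.81 × 6.434 × 10⁻⁴ / 21 = 3.0056 × 10⁻⁴ s⁻².
N = √(3.0056 × 10⁻⁴) = 0.017337 rad s⁻¹ → T = 2π/N = 362.41 s ≈ 362 s.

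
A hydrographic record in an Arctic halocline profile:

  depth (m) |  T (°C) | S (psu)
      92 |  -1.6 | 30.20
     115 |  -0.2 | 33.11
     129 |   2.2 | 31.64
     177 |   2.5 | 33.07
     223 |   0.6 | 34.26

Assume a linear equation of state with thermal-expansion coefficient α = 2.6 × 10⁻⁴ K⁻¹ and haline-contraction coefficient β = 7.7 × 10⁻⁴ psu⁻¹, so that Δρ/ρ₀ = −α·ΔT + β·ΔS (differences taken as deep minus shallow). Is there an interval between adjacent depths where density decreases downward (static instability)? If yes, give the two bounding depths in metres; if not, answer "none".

Evaluate Δρ/ρ₀ = −αΔT + βΔS across each adjacent pair:
  92–115 m: −αΔT+βΔS = −(2.6 × 10⁻⁴)(+1.4)+(7.7 × 10⁻⁴)(+2.91) = 1.9 × 10⁻³ → stable
  115–129 m: −αΔT+βΔS = −(2.6 × 10⁻⁴)(+2.4)+(7.7 × 10⁻⁴)(-1.47) = -1.8 × 10⁻³ → UNSTABLE
  129–177 m: −αΔT+βΔS = −(2.6 × 10⁻⁴)(+0.3)+(7.7 × 10⁻⁴)(+1.43) = 1.0 × 10⁻³ → stable
  177–223 m: −αΔT+βΔS = −(2.6 × 10⁻⁴)(-1.9)+(7.7 × 10⁻⁴)(+1.19) = 1.4 × 10⁻³ → stable
The 115–129 m interval has Δρ < 0: lighter water underlies denser water.

115–129 m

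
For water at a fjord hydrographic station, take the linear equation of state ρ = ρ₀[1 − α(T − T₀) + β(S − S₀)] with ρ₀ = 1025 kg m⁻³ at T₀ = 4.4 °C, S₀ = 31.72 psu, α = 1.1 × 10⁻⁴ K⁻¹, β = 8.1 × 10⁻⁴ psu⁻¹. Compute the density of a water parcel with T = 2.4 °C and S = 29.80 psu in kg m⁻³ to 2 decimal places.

1023.63 kg m⁻³

T − T₀ = -2.0 K, S − S₀ = -1.92 psu.
Bracket = 1 − α·(-2.0) + β·(-1.92) = 1 + (-1.3352 × 10⁻³) = 0.9986648.
ρ = 1025 × 0.9986648 = 1023.63 kg m⁻³.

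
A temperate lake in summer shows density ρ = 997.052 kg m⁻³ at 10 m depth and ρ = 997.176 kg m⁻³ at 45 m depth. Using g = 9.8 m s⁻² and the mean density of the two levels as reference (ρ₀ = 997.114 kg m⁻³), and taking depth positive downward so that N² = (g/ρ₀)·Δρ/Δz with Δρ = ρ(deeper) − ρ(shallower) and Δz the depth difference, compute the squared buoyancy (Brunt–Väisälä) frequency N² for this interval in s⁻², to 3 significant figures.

Δρ = 997.176 − 997.052 = 0.124 kg m⁻³ over Δz = 45 − 10 = 35 m.
N² = (9.8/997.114) × (0.124/35) = 3.4820 × 10⁻⁵ s⁻² ≈ 3.48 × 10⁻⁵ s⁻².

3.48 × 10⁻⁵ s⁻²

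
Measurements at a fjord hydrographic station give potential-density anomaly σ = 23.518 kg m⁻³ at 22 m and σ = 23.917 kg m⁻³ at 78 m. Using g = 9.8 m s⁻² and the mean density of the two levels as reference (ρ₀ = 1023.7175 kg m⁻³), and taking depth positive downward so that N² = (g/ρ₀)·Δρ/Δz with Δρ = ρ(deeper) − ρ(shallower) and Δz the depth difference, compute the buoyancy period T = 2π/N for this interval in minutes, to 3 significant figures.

Δρ = 1023.917 − 1023.518 = 0.399 kg m⁻³ over Δz = 78 − 22 = 56 m.
N² = (9.8/1023.7175) × (0.399/56) = 6.8207 × 10⁻⁵ s⁻².
N = √(6.8207 × 10⁻⁵) = 8.2588 × 10⁻³ rad s⁻¹, so T = 2π/N = 760.79 s = 12.680 min ≈ 12.7 min.

12.7 min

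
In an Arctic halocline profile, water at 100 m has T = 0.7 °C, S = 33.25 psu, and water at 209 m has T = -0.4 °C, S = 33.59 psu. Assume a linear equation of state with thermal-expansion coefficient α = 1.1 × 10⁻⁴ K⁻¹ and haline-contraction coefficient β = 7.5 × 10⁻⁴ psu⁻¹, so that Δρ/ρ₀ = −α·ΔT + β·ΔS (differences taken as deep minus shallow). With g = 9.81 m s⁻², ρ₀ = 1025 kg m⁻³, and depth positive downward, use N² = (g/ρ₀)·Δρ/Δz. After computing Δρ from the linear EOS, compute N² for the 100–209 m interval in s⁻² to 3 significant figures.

3.38 × 10⁻⁵ s⁻²

ΔT = -1.1 K, ΔS = +0.34 psu (deep − shallow).
Δρ/ρ₀ = −αΔT + βΔS = 1.21 × 10⁻⁴ + 2.55 × 10⁻⁴ = 3.76 × 10⁻⁴, so Δρ ≈ 0.3854 kg m⁻³.
N² = (g/ρ₀)·Δρ/Δz = g·(Δρ/ρ₀)/Δz = 9.81 × 3.76 × 10⁻⁴ / 109 = 3.3840 × 10⁻⁵ s⁻² ≈ 3.38 × 10⁻⁵ s⁻².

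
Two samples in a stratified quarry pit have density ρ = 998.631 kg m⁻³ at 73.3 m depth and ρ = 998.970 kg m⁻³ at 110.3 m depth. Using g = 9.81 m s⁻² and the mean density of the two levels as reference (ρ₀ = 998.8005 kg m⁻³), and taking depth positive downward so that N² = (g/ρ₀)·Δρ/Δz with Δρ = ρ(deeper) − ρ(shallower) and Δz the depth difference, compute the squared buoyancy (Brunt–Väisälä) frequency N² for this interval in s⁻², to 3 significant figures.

Δρ = 998.970 − 998.631 = 0.339 kg m⁻³ over Δz = 110.3 − 73.3 = 37 m.
N² = (9.81/998.8005) × (0.339/37) = 8.9989 × 10⁻⁵ s⁻² ≈ 9.00 × 10⁻⁵ s⁻².

9.00 × 10⁻⁵ s⁻²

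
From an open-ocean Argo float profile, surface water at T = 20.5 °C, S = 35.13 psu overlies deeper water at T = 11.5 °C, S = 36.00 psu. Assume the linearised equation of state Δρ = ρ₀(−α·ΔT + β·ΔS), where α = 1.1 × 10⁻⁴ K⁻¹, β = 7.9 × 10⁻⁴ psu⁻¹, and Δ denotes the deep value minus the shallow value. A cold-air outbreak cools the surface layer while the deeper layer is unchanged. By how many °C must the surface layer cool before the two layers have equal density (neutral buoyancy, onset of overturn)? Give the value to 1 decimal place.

15.2 °C

Neutral buoyancy requires Δρ = 0, i.e. −α(T_deep − T_surf′) + β(S_deep − S_surf) = 0.
T_surf′ = T_deep − (β/α)·ΔS = 11.5 − (7.9 × 10⁻⁴/1.1 × 10⁻⁴)·(+0.87) = 5.252 °C.
Cooling required: 20.5 − (5.252) = 15.248 °C.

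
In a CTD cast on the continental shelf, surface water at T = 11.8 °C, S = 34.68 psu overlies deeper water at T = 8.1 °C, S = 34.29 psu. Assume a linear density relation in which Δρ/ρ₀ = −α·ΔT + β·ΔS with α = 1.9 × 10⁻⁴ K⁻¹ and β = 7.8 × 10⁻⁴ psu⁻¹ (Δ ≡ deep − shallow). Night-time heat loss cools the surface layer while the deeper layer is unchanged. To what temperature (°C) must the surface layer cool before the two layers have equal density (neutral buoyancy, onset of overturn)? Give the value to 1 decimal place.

9.7 °C

Neutral buoyancy requires Δρ = 0, i.e. −α(T_deep − T_surf′) + β(S_deep − S_surf) = 0.
T_surf′ = T_deep − (β/α)·ΔS = 8.1 − (7.8 × 10⁻⁴/1.9 × 10⁻⁴)·(-0.39) = 9.701 °C.
Cooling required: 11.8 − (9.701) = 2.099 °C.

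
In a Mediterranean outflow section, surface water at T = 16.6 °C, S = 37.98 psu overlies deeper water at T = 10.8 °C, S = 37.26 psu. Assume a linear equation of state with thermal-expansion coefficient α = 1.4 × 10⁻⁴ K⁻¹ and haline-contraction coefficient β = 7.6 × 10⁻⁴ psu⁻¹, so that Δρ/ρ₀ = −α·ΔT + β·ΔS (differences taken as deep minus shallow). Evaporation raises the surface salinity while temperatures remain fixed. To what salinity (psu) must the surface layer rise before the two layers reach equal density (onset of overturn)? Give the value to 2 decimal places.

Neutral buoyancy requires −α(T_deep − T_surf) + β(S_deep − S_surf′) = 0.
S_surf′ = S_deep − (α/β)·ΔT = 37.26 − (1.4 × 10⁻⁴/7.6 × 10⁻⁴)·(-5.8) = 38.3284 psu.
Increase required: 38.3284 − 37.98 = 0.3484 psu.

38.33 psu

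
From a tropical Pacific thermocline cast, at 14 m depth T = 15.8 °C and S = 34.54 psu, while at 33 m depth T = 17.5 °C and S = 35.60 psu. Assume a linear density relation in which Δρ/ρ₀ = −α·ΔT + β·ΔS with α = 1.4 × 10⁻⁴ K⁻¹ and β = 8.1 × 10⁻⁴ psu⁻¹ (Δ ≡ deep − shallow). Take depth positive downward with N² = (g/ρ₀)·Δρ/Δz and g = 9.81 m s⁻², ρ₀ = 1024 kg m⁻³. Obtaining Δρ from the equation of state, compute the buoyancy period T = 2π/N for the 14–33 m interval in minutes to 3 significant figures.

ΔT = +1.7 K, ΔS = +1.06 psu (deep − shallow).
Δρ/ρ₀ = −αΔT + βΔS = -2.38 × 10⁻⁴ + 8.586 × 10⁻⁴ = 6.206 × 10⁻⁴, so Δρ ≈ 0.6355 kg m⁻³.
N² = (g/ρ₀)·Δρ/Δz = g·(Δρ/ρ₀)/Δz = 9.81 × 6.206 × 10⁻⁴ / 19 = 3.2043 × 10⁻⁴ s⁻².
N = √(3.2043 × 10⁻⁴) = 0.017901 rad s⁻¹ → T = 2π/N = 351.00 s = 5.8500 min ≈ 5.85 min.

5.85 min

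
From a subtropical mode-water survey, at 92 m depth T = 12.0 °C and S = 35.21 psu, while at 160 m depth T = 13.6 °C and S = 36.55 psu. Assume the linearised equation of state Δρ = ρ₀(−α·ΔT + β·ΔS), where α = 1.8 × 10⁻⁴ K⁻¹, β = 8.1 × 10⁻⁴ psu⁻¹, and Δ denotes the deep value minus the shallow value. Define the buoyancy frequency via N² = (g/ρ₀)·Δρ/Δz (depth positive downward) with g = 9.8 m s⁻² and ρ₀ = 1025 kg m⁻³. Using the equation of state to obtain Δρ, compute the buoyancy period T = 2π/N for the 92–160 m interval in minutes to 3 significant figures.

ΔT = +1.6 K, ΔS = +1.34 psu (deep − shallow).
Δρ/ρ₀ = −αΔT + βΔS = -2.88 × 10⁻⁴ + 1.0854 × 10⁻³ = 7.974 × 10⁻⁴, so Δρ ≈ 0.8173 kg m⁻³.
N² = (g/ρ₀)·Δρ/Δz = g·(Δρ/ρ₀)/Δz = 9.8 × 7.974 × 10⁻⁴ / 68 = 1.1492 × 10⁻⁴ s⁻².
N = √(1.1492 × 10⁻⁴) = 0.010720 rad s⁻¹ → T = 2π/N = 586.12 s = 9.7687 min ≈ 9.77 min.

9.77 min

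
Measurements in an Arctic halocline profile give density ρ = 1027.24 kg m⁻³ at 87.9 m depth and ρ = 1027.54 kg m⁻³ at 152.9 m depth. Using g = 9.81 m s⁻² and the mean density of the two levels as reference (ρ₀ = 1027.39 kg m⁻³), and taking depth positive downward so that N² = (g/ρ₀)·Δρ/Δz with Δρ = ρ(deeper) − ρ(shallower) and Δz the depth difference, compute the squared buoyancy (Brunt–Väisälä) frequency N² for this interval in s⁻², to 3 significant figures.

4.41 × 10⁻⁵ s⁻²

Δρ = 1027.54 − 1027.24 = 0.30 kg m⁻³ over Δz = 152.9 − 87.9 = 65 m.
N² = (9.81/1027.39) × (0.30/65) = 4.4070 × 10⁻⁵ s⁻² ≈ 4.41 × 10⁻⁵ s⁻².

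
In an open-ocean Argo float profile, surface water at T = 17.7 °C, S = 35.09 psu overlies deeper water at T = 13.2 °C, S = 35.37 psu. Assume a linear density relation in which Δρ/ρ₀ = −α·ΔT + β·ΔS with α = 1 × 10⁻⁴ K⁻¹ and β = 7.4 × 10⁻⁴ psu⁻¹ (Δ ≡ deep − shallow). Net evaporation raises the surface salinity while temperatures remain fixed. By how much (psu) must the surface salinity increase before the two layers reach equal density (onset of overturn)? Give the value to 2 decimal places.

Neutral buoyancy requires −α(T_deep − T_surf) + β(S_deep − S_surf′) = 0.
S_surf′ = S_deep − (α/β)·ΔT = 35.37 − (1 × 10⁻⁴/7.4 × 10⁻⁴)·(-4.5) = 35.9781 psu.
Increase required: 35.9781 − 35.09 = 0.8881 psu.

0.89 psu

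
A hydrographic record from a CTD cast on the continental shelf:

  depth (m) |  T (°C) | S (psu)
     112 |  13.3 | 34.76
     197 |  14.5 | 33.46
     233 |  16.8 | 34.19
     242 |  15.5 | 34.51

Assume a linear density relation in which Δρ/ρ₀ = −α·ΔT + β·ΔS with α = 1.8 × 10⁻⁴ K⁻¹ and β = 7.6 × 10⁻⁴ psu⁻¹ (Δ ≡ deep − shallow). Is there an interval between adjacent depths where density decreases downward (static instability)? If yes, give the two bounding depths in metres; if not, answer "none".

112–197 m

Evaluate Δρ/ρ₀ = −αΔT + βΔS across each adjacent pair:
  112–197 m: −αΔT+βΔS = −(1.8 × 10⁻⁴)(+1.2)+(7.6 × 10⁻⁴)(-1.30) = -1.2 × 10⁻³ → UNSTABLE
  197–233 m: −αΔT+βΔS = −(1.8 × 10⁻⁴)(+2.3)+(7.6 × 10⁻⁴)(+0.73) = 1.4 × 10⁻⁴ → stable
  233–242 m: −αΔT+βΔS = −(1.8 × 10⁻⁴)(-1.3)+(7.6 × 10⁻⁴)(+0.32) = 4.8 × 10⁻⁴ → stable
The 112–197 m interval has Δρ < 0: lighter water underlies denser water.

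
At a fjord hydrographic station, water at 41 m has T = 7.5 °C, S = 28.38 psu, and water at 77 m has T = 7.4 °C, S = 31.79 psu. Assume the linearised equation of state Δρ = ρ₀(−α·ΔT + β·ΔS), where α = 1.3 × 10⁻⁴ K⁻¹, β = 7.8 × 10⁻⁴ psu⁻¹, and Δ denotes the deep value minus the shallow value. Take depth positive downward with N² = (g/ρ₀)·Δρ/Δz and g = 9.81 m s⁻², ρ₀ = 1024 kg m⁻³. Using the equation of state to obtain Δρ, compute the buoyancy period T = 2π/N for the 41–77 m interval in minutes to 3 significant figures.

ΔT = -0.1 K, ΔS = +3.41 psu (deep − shallow).
Δρ/ρ₀ = −αΔT + βΔS = 1.30 × 10⁻⁵ + 2.6598 × 10⁻³ = 2.6728 × 10⁻³, so Δρ ≈ 2.737 kg m⁻³.
N² = (g/ρ₀)·Δρ/Δz = g·(Δρ/ρ₀)/Δz = 9.81 × 2.6728 × 10⁻³ / 36 = 7.2834 × 10⁻⁴ s⁻².
N = √(7.2834 × 10⁻⁴) = 0.026988 rad s⁻¹ → T = 2π/N = 232.81 s = 3.8802 min ≈ 3.88 min.

3.88 min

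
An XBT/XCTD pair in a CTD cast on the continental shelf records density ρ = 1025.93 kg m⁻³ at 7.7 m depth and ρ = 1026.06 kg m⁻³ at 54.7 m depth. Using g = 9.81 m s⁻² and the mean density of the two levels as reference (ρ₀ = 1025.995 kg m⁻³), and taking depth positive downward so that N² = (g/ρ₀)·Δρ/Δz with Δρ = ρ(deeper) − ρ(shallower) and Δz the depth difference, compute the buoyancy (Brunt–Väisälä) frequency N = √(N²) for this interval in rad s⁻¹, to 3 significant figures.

5.14 × 10⁻³ rad s⁻¹

Δρ = 1026.06 − 1025.93 = 0.13 kg m⁻³ over Δz = 54.7 − 7.7 = 47 m.
N² = (9.81/1025.995) × (0.13/47) = 2.6447 × 10⁻⁵ s⁻².
N = √(2.6447 × 10⁻⁵) = 5.1427 × 10⁻³ rad s⁻¹ ≈ 5.14 × 10⁻³ rad s⁻¹.
N² > 0, so the interval is statically stable.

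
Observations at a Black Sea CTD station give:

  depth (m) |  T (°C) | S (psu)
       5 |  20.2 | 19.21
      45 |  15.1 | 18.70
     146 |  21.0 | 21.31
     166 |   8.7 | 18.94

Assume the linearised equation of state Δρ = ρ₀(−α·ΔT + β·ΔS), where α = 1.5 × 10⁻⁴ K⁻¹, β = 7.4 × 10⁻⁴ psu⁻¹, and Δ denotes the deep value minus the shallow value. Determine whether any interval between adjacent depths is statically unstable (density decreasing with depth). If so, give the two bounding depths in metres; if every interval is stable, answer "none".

Evaluate Δρ/ρ₀ = −αΔT + βΔS across each adjacent pair:
  5–45 m: −αΔT+βΔS = −(1.5 × 10⁻⁴)(-5.1)+(7.4 × 10⁻⁴)(-0.51) = 3.9 × 10⁻⁴ → stable
  45–146 m: −αΔT+βΔS = −(1.5 × 10⁻⁴)(+5.9)+(7.4 × 10⁻⁴)(+2.61) = 1.0 × 10⁻³ → stable
  146–166 m: −αΔT+βΔS = −(1.5 × 10⁻⁴)(-12.3)+(7.4 × 10⁻⁴)(-2.37) = 9.1 × 10⁻⁵ → stable
Every interval has Δρ > 0: the column is stably stratified throughout.

none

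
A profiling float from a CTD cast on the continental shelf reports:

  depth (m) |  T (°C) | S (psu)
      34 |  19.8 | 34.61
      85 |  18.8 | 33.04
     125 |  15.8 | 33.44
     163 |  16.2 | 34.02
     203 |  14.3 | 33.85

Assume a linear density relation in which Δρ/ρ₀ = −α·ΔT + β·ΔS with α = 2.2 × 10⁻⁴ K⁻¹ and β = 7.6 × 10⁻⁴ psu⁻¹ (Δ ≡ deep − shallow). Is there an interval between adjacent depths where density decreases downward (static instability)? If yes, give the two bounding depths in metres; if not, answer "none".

34–85 m

Evaluate Δρ/ρ₀ = −αΔT + βΔS across each adjacent pair:
  34–85 m: −αΔT+βΔS = −(2.2 × 10⁻⁴)(-1.0)+(7.6 × 10⁻⁴)(-1.57) = -9.7 × 10⁻⁴ → UNSTABLE
  85–125 m: −αΔT+βΔS = −(2.2 × 10⁻⁴)(-3.0)+(7.6 × 10⁻⁴)(+0.40) = 9.6 × 10⁻⁴ → stable
  125–163 m: −αΔT+βΔS = −(2.2 × 10⁻⁴)(+0.4)+(7.6 × 10⁻⁴)(+0.58) = 3.5 × 10⁻⁴ → stable
  163–203 m: −αΔT+βΔS = −(2.2 × 10⁻⁴)(-1.9)+(7.6 × 10⁻⁴)(-0.17) = 2.9 × 10⁻⁴ → stable
The 34–85 m interval has Δρ < 0: lighter water underlies denser water.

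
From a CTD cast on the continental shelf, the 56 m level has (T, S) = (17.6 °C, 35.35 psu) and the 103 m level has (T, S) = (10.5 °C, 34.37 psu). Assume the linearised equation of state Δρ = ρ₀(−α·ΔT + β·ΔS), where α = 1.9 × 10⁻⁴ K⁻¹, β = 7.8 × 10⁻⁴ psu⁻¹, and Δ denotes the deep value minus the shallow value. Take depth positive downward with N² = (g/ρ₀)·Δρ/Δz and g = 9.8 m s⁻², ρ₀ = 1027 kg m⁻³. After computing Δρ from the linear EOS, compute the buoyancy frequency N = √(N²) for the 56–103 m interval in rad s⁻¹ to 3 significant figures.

ΔT = -7.1 K, ΔS = -0.98 psu (deep − shallow).
Δρ/ρ₀ = −αΔT + βΔS = 1.349 × 10⁻³ − 7.644 × 10⁻⁴ = 5.846 × 10⁻⁴, so Δρ ≈ 0.6004 kg m⁻³.
N² = (g/ρ₀)·Δρ/Δz = g·(Δρ/ρ₀)/Δz = 9.8 × 5.846 × 10⁻⁴ / 47 = 1.2190 × 10⁻⁴ s⁻².
N = √(1.2190 × 10⁻⁴) = 0.011041 rad s⁻¹ ≈ 0.0110 rad s⁻¹.

0.0110 rad s⁻¹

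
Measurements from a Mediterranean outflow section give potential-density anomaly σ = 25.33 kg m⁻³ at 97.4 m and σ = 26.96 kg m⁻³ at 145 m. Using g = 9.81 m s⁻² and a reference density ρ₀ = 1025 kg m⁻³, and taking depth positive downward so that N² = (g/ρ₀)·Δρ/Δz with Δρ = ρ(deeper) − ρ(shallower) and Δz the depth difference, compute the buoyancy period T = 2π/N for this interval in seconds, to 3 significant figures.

Δρ = 1026.96 − 1025.33 = 1.63 kg m⁻³ over Δz = 145 − 97.4 = 47.6 m.
N² = (9.81/1025) × (1.63/47.6) = 3.2774 × 10⁻⁴ s⁻².
N = √(3.2774 × 10⁻⁴) = 0.018104 rad s⁻¹, so T = 2π/N = 347.06 s ≈ 347 s.
N² > 0, so the interval is statically stable.

347 s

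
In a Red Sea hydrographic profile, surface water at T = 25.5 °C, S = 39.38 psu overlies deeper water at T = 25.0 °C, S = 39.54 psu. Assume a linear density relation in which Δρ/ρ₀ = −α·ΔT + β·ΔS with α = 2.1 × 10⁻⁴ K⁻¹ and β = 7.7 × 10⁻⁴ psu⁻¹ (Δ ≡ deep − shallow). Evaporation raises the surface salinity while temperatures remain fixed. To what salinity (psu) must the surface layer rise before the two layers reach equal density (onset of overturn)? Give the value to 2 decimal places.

Neutral buoyancy requires −α(T_deep − T_surf) + β(S_deep − S_surf′) = 0.
S_surf′ = S_deep − (α/β)·ΔT = 39.54 − (2.1 × 10⁻⁴/7.7 × 10⁻⁴)·(-0.5) = 39.6764 psu.
Increase required: 39.6764 − 39.38 = 0.2964 psu.

39.68 psu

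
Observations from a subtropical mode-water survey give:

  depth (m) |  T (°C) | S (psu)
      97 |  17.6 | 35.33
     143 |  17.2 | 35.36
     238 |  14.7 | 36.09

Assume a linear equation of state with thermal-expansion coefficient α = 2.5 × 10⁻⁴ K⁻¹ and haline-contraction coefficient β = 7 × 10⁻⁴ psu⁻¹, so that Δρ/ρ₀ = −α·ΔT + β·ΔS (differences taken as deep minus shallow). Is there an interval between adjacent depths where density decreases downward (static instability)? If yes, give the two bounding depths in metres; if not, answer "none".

none

Evaluate Δρ/ρ₀ = −αΔT + βΔS across each adjacent pair:
  97–143 m: −αΔT+βΔS = −(2.5 × 10⁻⁴)(-0.4)+(7 × 10⁻⁴)(+0.03) = 1.2 × 10⁻⁴ → stable
  143–238 m: −αΔT+βΔS = −(2.5 × 10⁻⁴)(-2.5)+(7 × 10⁻⁴)(+0.73) = 1.1 × 10⁻³ → stable
Every interval has Δρ > 0: the column is stably stratified throughout.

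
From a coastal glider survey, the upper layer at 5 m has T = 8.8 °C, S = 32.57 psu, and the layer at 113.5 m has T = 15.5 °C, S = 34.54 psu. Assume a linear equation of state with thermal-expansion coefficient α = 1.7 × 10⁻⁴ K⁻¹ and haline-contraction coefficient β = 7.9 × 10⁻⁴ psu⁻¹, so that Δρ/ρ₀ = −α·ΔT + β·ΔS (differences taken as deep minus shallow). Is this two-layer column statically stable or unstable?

ΔT = 15.5 − 8.8 = +6.7 K and ΔS = 34.54 − 32.57 = +1.97 psu (deep − shallow).
−αΔT = -1.139 × 10⁻³; βΔS = 1.5563 × 10⁻³; sum Δρ/ρ₀ = 4.173 × 10⁻⁴.
Δρ/ρ₀ > 0, so Δρ > 0: deeper water is denser → statically stable.

stable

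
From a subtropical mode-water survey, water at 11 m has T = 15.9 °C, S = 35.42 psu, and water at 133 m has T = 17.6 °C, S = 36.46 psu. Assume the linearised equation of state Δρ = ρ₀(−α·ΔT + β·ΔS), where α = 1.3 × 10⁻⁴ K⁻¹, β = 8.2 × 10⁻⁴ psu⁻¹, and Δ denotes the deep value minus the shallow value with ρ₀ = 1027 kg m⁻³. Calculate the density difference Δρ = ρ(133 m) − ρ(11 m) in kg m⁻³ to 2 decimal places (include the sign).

ΔT = +1.7 K, ΔS = +1.04 psu (deep − shallow).
Δρ/ρ₀ = −(1.3 × 10⁻⁴)(+1.7) + (8.2 × 10⁻⁴)(+1.04) = 6.318 × 10⁻⁴.
Δρ = 1027 × (6.318 × 10⁻⁴) = +0.65 kg m⁻³.
Positive Δρ: denser below, stable.

+0.65 kg m⁻³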